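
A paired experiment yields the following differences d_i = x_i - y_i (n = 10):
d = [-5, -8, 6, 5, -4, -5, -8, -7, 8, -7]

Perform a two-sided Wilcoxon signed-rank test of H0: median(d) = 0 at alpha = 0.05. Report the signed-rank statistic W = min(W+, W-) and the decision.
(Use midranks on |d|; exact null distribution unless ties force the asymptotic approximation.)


Step 1: Drop any zero differences (none here) and take |d_i|.
|d| = [5, 8, 6, 5, 4, 5, 8, 7, 8, 7]
Step 2: Midrank |d_i| (ties get averaged ranks).
ranks: |5|->3, |8|->9, |6|->5, |5|->3, |4|->1, |5|->3, |8|->9, |7|->6.5, |8|->9, |7|->6.5
Step 3: Attach original signs; sum ranks with positive sign and with negative sign.
W+ = 5 + 3 + 9 = 17
W- = 3 + 9 + 1 + 3 + 9 + 6.5 + 6.5 = 38
(Check: W+ + W- = 55 should equal n(n+1)/2 = 55.)
Step 4: Test statistic W = min(W+, W-) = 17.
Step 5: Ties in |d|, so use the tie-corrected normal approximation.
        E[W] = n(n+1)/4 = 10*11/4 = 27.5.
        Tie groups: |d|=5 (t=3), |d|=7 (t=2), |d|=8 (t=3); sum(t^3 - t) = 54.
        Var[W] = n(n+1)(2n+1)/24 - sum(t^3-t)/48 = 2310/24 - 54/48 = 95.125.
        z = (W - E[W]) / sqrt(Var[W]) = (17 - 27.5) / 9.7532 = -1.0766.
        Two-sided p = 2*Phi(z) = 0.281673.
Step 6: alpha = 0.05. fail to reject H0.

W+ = 17, W- = 38, W = min = 17, p = 0.281673, fail to reject H0.


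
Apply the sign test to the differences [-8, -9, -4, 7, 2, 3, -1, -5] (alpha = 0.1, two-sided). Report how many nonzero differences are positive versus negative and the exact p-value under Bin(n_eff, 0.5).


Step 1: Discard zero differences. Original n = 8; n_eff = number of nonzero differences = 8.
Nonzero differences (with sign): -8, -9, -4, +7, +2, +3, -1, -5
Step 2: Count signs: positive = 3, negative = 5.
Step 3: Under H0: P(positive) = 0.5, so the number of positives S ~ Bin(8, 0.5).
Step 4: Two-sided exact p-value = sum of Bin(8,0.5) probabilities at or below the observed probability = 0.726562.
Step 5: alpha = 0.1. fail to reject H0.

n_eff = 8, pos = 3, neg = 5, p = 0.726562, fail to reject H0.


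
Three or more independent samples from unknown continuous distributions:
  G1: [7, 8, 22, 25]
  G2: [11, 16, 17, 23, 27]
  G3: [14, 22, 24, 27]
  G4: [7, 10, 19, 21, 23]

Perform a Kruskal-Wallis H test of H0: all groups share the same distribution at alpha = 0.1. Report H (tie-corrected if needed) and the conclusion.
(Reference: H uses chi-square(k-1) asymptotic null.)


Step 1: Combine all N = 18 observations and assign midranks.
sorted (value, group, rank): (7,G1,1.5), (7,G4,1.5), (8,G1,3), (10,G4,4), (11,G2,5), (14,G3,6), (16,G2,7), (17,G2,8), (19,G4,9), (21,G4,10), (22,G1,11.5), (22,G3,11.5), (23,G2,13.5), (23,G4,13.5), (24,G3,15), (25,G1,16), (27,G2,17.5), (27,G3,17.5)
Step 2: Sum ranks within each group.
R_1 = 32 (n_1 = 4)
R_2 = 51 (n_2 = 5)
R_3 = 50 (n_3 = 4)
R_4 = 38 (n_4 = 5)
Step 3: H = 12/(N(N+1)) * sum(R_i^2/n_i) - 3(N+1)
     = 12/(18*19) * (32^2/4 + 51^2/5 + 50^2/4 + 38^2/5) - 3*19
     = 0.035088 * 1690 - 57
     = 2.298246.
Step 4: Ties present; correction factor C = 1 - 24/(18^3 - 18) = 0.995872. Corrected H = 2.298246 / 0.995872 = 2.307772.
Step 5: Under H0, H ~ chi^2(3); p-value = 0.511034.
Step 6: alpha = 0.1. fail to reject H0.

H = 2.3078, df = 3, p = 0.511034, fail to reject H0.


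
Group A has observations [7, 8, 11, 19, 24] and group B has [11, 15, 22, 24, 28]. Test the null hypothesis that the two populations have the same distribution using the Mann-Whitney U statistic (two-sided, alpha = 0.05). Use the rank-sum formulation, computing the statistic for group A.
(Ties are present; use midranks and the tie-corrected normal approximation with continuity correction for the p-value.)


Step 1: Combine and sort all 10 observations; assign midranks.
sorted (value, group): (7,X), (8,X), (11,X), (11,Y), (15,Y), (19,X), (22,Y), (24,X), (24,Y), (28,Y)
ranks: 7->1, 8->2, 11->3.5, 11->3.5, 15->5, 19->6, 22->7, 24->8.5, 24->8.5, 28->10
Step 2: Rank sum for X: R1 = 1 + 2 + 3.5 + 6 + 8.5 = 21.
Step 3: U_X = R1 - n1(n1+1)/2 = 21 - 5*6/2 = 21 - 15 = 6.
       U_Y = n1*n2 - U_X = 25 - 6 = 19.
Step 4: Ties are present, so use the tie-corrected normal approximation (with continuity correction) for the p-value.
Step 5: p-value = 0.207300; compare to alpha = 0.05. fail to reject H0.

U_X = 6, p = 0.207300, fail to reject H0 at alpha = 0.05.


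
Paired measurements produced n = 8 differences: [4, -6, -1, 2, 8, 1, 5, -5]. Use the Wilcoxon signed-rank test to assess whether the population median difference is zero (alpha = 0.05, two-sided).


Step 1: Drop any zero differences (none here) and take |d_i|.
|d| = [4, 6, 1, 2, 8, 1, 5, 5]
Step 2: Midrank |d_i| (ties get averaged ranks).
ranks: |4|->4, |6|->7, |1|->1.5, |2|->3, |8|->8, |1|->1.5, |5|->5.5, |5|->5.5
Step 3: Attach original signs; sum ranks with positive sign and with negative sign.
W+ = 4 + 3 + 8 + 1.5 + 5.5 = 22
W- = 7 + 1.5 + 5.5 = 14
(Check: W+ + W- = 36 should equal n(n+1)/2 = 36.)
Step 4: Test statistic W = min(W+, W-) = 14.
Step 5: Ties in |d|, so use the tie-corrected normal approximation.
        E[W] = n(n+1)/4 = 8*9/4 = 18.
        Tie groups: |d|=1 (t=2), |d|=5 (t=2); sum(t^3 - t) = 12.
        Var[W] = n(n+1)(2n+1)/24 - sum(t^3-t)/48 = 1224/24 - 12/48 = 50.75.
        z = (W - E[W]) / sqrt(Var[W]) = (14 - 18) / 7.1239 = -0.5615.
        Two-sided p = 2*Phi(z) = 0.574464.
Step 6: alpha = 0.05. fail to reject H0.

W+ = 22, W- = 14, W = min = 14, p = 0.574464, fail to reject H0.


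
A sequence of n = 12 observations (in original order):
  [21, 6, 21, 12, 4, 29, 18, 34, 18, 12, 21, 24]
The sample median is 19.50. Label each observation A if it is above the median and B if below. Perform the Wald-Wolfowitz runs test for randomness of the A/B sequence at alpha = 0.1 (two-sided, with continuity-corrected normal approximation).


Step 1: Compute median = 19.50; label A = above, B = below.
Labels in order: ABABBABABBAA  (n_A = 6, n_B = 6)
Step 2: Count runs R = 9.
Step 3: Under H0 (random ordering), E[R] = 2*n_A*n_B/(n_A+n_B) + 1 = 2*6*6/12 + 1 = 7.0000.
        Var[R] = 2*n_A*n_B*(2*n_A*n_B - n_A - n_B) / ((n_A+n_B)^2 * (n_A+n_B-1)) = 4320/1584 = 2.7273.
        SD[R] = 1.6514.
Step 4: Continuity-corrected z = (R - 0.5 - E[R]) / SD[R] = (9 - 0.5 - 7.0000) / 1.6514 = 0.9083.
Step 5: Two-sided p-value via normal approximation = 2*(1 - Phi(|z|)) = 0.363722.
Step 6: alpha = 0.1. fail to reject H0.

R = 9, z = 0.9083, p = 0.363722, fail to reject H0.


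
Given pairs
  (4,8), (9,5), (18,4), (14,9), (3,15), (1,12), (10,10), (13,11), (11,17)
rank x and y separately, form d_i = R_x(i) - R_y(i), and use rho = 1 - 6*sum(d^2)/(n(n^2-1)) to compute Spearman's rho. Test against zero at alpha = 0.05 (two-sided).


Step 1: Rank x and y separately (midranks; no ties here).
rank(x): 4->3, 9->4, 18->9, 14->8, 3->2, 1->1, 10->5, 13->7, 11->6
rank(y): 8->3, 5->2, 4->1, 9->4, 15->8, 12->7, 10->5, 11->6, 17->9
Step 2: d_i = R_x(i) - R_y(i); compute d_i^2.
  (3-3)^2=0, (4-2)^2=4, (9-1)^2=64, (8-4)^2=16, (2-8)^2=36, (1-7)^2=36, (5-5)^2=0, (7-6)^2=1, (6-9)^2=9
sum(d^2) = 166.
Step 3: rho = 1 - 6*166 / (9*(9^2 - 1)) = 1 - 996/720 = -0.383333.
Step 4: Under H0, t = rho * sqrt((n-2)/(1-rho^2)) = -1.0981 ~ t(7).
Step 5: Two-sided p-value from the t-distribution with 7 df = 0.308495.
Step 6: alpha = 0.05. fail to reject H0.

rho = -0.3833, p = 0.308495, fail to reject H0 at alpha = 0.05.


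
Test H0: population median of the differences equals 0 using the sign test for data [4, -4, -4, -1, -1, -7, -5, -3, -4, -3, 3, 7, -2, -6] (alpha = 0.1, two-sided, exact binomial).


Step 1: Discard zero differences. Original n = 14; n_eff = number of nonzero differences = 14.
Nonzero differences (with sign): +4, -4, -4, -1, -1, -7, -5, -3, -4, -3, +3, +7, -2, -6
Step 2: Count signs: positive = 3, negative = 11.
Step 3: Under H0: P(positive) = 0.5, so the number of positives S ~ Bin(14, 0.5).
Step 4: Two-sided exact p-value = sum of Bin(14,0.5) probabilities at or below the observed probability = 0.057373.
Step 5: alpha = 0.1. reject H0.

n_eff = 14, pos = 3, neg = 11, p = 0.057373, reject H0.


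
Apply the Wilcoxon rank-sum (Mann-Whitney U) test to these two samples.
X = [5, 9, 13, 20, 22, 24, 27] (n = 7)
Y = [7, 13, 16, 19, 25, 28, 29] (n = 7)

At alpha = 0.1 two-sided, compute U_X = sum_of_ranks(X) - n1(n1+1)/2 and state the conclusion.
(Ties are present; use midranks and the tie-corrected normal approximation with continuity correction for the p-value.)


Step 1: Combine and sort all 14 observations; assign midranks.
sorted (value, group): (5,X), (7,Y), (9,X), (13,X), (13,Y), (16,Y), (19,Y), (20,X), (22,X), (24,X), (25,Y), (27,X), (28,Y), (29,Y)
ranks: 5->1, 7->2, 9->3, 13->4.5, 13->4.5, 16->6, 19->7, 20->8, 22->9, 24->10, 25->11, 27->12, 28->13, 29->14
Step 2: Rank sum for X: R1 = 1 + 3 + 4.5 + 8 + 9 + 10 + 12 = 47.5.
Step 3: U_X = R1 - n1(n1+1)/2 = 47.5 - 7*8/2 = 47.5 - 28 = 19.5.
       U_Y = n1*n2 - U_X = 49 - 19.5 = 29.5.
Step 4: Ties are present, so use the tie-corrected normal approximation (with continuity correction) for the p-value.
Step 5: p-value = 0.564871; compare to alpha = 0.1. fail to reject H0.

U_X = 19.5, p = 0.564871, fail to reject H0 at alpha = 0.1.


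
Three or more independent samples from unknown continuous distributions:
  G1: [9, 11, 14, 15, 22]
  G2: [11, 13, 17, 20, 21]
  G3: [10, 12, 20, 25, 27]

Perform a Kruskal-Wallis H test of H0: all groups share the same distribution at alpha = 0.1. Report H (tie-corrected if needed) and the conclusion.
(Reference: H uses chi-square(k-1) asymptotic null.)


Step 1: Combine all N = 15 observations and assign midranks.
sorted (value, group, rank): (9,G1,1), (10,G3,2), (11,G1,3.5), (11,G2,3.5), (12,G3,5), (13,G2,6), (14,G1,7), (15,G1,8), (17,G2,9), (20,G2,10.5), (20,G3,10.5), (21,G2,12), (22,G1,13), (25,G3,14), (27,G3,15)
Step 2: Sum ranks within each group.
R_1 = 32.5 (n_1 = 5)
R_2 = 41 (n_2 = 5)
R_3 = 46.5 (n_3 = 5)
Step 3: H = 12/(N(N+1)) * sum(R_i^2/n_i) - 3(N+1)
     = 12/(15*16) * (32.5^2/5 + 41^2/5 + 46.5^2/5) - 3*16
     = 0.050000 * 979.9 - 48
     = 0.995000.
Step 4: Ties present; correction factor C = 1 - 12/(15^3 - 15) = 0.996429. Corrected H = 0.995000 / 0.996429 = 0.998566.
Step 5: Under H0, H ~ chi^2(2); p-value = 0.606966.
Step 6: alpha = 0.1. fail to reject H0.

H = 0.9986, df = 2, p = 0.606966, fail to reject H0.


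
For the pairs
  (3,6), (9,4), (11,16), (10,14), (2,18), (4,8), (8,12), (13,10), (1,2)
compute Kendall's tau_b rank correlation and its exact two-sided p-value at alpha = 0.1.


Step 1: Enumerate the 36 unordered pairs (i,j) with i<j and classify each by sign(x_j-x_i) * sign(y_j-y_i).
  (1,2):dx=+6,dy=-2->D; (1,3):dx=+8,dy=+10->C; (1,4):dx=+7,dy=+8->C; (1,5):dx=-1,dy=+12->D
  (1,6):dx=+1,dy=+2->C; (1,7):dx=+5,dy=+6->C; (1,8):dx=+10,dy=+4->C; (1,9):dx=-2,dy=-4->C
  (2,3):dx=+2,dy=+12->C; (2,4):dx=+1,dy=+10->C; (2,5):dx=-7,dy=+14->D; (2,6):dx=-5,dy=+4->D
  (2,7):dx=-1,dy=+8->D; (2,8):dx=+4,dy=+6->C; (2,9):dx=-8,dy=-2->C; (3,4):dx=-1,dy=-2->C
  (3,5):dx=-9,dy=+2->D; (3,6):dx=-7,dy=-8->C; (3,7):dx=-3,dy=-4->C; (3,8):dx=+2,dy=-6->D
  (3,9):dx=-10,dy=-14->C; (4,5):dx=-8,dy=+4->D; (4,6):dx=-6,dy=-6->C; (4,7):dx=-2,dy=-2->C
  (4,8):dx=+3,dy=-4->D; (4,9):dx=-9,dy=-12->C; (5,6):dx=+2,dy=-10->D; (5,7):dx=+6,dy=-6->D
  (5,8):dx=+11,dy=-8->D; (5,9):dx=-1,dy=-16->C; (6,7):dx=+4,dy=+4->C; (6,8):dx=+9,dy=+2->C
  (6,9):dx=-3,dy=-6->C; (7,8):dx=+5,dy=-2->D; (7,9):dx=-7,dy=-10->C; (8,9):dx=-12,dy=-8->C
Step 2: C = 23, D = 13, total pairs = 36.
Step 3: tau = (C - D)/(n(n-1)/2) = (23 - 13)/36 = 0.277778.
Step 4: Exact two-sided p-value (enumerate n! = 362880 permutations of y under H0): p = 0.358488.
Step 5: alpha = 0.1. fail to reject H0.

tau_b = 0.2778 (C=23, D=13), p = 0.358488, fail to reject H0.


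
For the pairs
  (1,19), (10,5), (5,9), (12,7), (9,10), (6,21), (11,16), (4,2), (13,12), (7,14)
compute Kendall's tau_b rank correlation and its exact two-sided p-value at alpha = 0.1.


Step 1: Enumerate the 45 unordered pairs (i,j) with i<j and classify each by sign(x_j-x_i) * sign(y_j-y_i).
  (1,2):dx=+9,dy=-14->D; (1,3):dx=+4,dy=-10->D; (1,4):dx=+11,dy=-12->D; (1,5):dx=+8,dy=-9->D
  (1,6):dx=+5,dy=+2->C; (1,7):dx=+10,dy=-3->D; (1,8):dx=+3,dy=-17->D; (1,9):dx=+12,dy=-7->D
  (1,10):dx=+6,dy=-5->D; (2,3):dx=-5,dy=+4->D; (2,4):dx=+2,dy=+2->C; (2,5):dx=-1,dy=+5->D
  (2,6):dx=-4,dy=+16->D; (2,7):dx=+1,dy=+11->C; (2,8):dx=-6,dy=-3->C; (2,9):dx=+3,dy=+7->C
  (2,10):dx=-3,dy=+9->D; (3,4):dx=+7,dy=-2->D; (3,5):dx=+4,dy=+1->C; (3,6):dx=+1,dy=+12->C
  (3,7):dx=+6,dy=+7->C; (3,8):dx=-1,dy=-7->C; (3,9):dx=+8,dy=+3->C; (3,10):dx=+2,dy=+5->C
  (4,5):dx=-3,dy=+3->D; (4,6):dx=-6,dy=+14->D; (4,7):dx=-1,dy=+9->D; (4,8):dx=-8,dy=-5->C
  (4,9):dx=+1,dy=+5->C; (4,10):dx=-5,dy=+7->D; (5,6):dx=-3,dy=+11->D; (5,7):dx=+2,dy=+6->C
  (5,8):dx=-5,dy=-8->C; (5,9):dx=+4,dy=+2->C; (5,10):dx=-2,dy=+4->D; (6,7):dx=+5,dy=-5->D
  (6,8):dx=-2,dy=-19->C; (6,9):dx=+7,dy=-9->D; (6,10):dx=+1,dy=-7->D; (7,8):dx=-7,dy=-14->C
  (7,9):dx=+2,dy=-4->D; (7,10):dx=-4,dy=-2->C; (8,9):dx=+9,dy=+10->C; (8,10):dx=+3,dy=+12->C
  (9,10):dx=-6,dy=+2->D
Step 2: C = 21, D = 24, total pairs = 45.
Step 3: tau = (C - D)/(n(n-1)/2) = (21 - 24)/45 = -0.066667.
Step 4: Exact two-sided p-value (enumerate n! = 3628800 permutations of y under H0): p = 0.861801.
Step 5: alpha = 0.1. fail to reject H0.

tau_b = -0.0667 (C=21, D=24), p = 0.861801, fail to reject H0.


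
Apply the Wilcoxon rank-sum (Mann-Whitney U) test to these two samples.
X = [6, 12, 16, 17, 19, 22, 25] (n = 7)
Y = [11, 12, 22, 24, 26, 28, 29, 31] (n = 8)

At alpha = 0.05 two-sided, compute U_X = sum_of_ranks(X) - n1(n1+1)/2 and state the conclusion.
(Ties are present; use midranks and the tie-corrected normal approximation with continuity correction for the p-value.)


Step 1: Combine and sort all 15 observations; assign midranks.
sorted (value, group): (6,X), (11,Y), (12,X), (12,Y), (16,X), (17,X), (19,X), (22,X), (22,Y), (24,Y), (25,X), (26,Y), (28,Y), (29,Y), (31,Y)
ranks: 6->1, 11->2, 12->3.5, 12->3.5, 16->5, 17->6, 19->7, 22->8.5, 22->8.5, 24->10, 25->11, 26->12, 28->13, 29->14, 31->15
Step 2: Rank sum for X: R1 = 1 + 3.5 + 5 + 6 + 7 + 8.5 + 11 = 42.
Step 3: U_X = R1 - n1(n1+1)/2 = 42 - 7*8/2 = 42 - 28 = 14.
       U_Y = n1*n2 - U_X = 56 - 14 = 42.
Step 4: Ties are present, so use the tie-corrected normal approximation (with continuity correction) for the p-value.
Step 5: p-value = 0.117555; compare to alpha = 0.05. fail to reject H0.

U_X = 14, p = 0.117555, fail to reject H0 at alpha = 0.05.


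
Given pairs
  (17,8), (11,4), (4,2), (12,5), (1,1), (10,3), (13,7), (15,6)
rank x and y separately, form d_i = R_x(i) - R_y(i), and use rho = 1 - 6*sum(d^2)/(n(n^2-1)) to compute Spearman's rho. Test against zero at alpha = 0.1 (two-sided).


Step 1: Rank x and y separately (midranks; no ties here).
rank(x): 17->8, 11->4, 4->2, 12->5, 1->1, 10->3, 13->6, 15->7
rank(y): 8->8, 4->4, 2->2, 5->5, 1->1, 3->3, 7->7, 6->6
Step 2: d_i = R_x(i) - R_y(i); compute d_i^2.
  (8-8)^2=0, (4-4)^2=0, (2-2)^2=0, (5-5)^2=0, (1-1)^2=0, (3-3)^2=0, (6-7)^2=1, (7-6)^2=1
sum(d^2) = 2.
Step 3: rho = 1 - 6*2 / (8*(8^2 - 1)) = 1 - 12/504 = 0.976190.
Step 4: Under H0, t = rho * sqrt((n-2)/(1-rho^2)) = 11.0235 ~ t(6).
Step 5: Two-sided p-value from the t-distribution with 6 df = 0.000033.
Step 6: alpha = 0.1. reject H0.

rho = 0.9762, p = 0.000033, reject H0 at alpha = 0.1.


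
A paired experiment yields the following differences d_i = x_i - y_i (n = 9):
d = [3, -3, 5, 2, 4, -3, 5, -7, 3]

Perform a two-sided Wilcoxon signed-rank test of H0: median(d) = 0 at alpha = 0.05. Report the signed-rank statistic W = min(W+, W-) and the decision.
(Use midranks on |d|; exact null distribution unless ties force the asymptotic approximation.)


Step 1: Drop any zero differences (none here) and take |d_i|.
|d| = [3, 3, 5, 2, 4, 3, 5, 7, 3]
Step 2: Midrank |d_i| (ties get averaged ranks).
ranks: |3|->3.5, |3|->3.5, |5|->7.5, |2|->1, |4|->6, |3|->3.5, |5|->7.5, |7|->9, |3|->3.5
Step 3: Attach original signs; sum ranks with positive sign and with negative sign.
W+ = 3.5 + 7.5 + 1 + 6 + 7.5 + 3.5 = 29
W- = 3.5 + 3.5 + 9 = 16
(Check: W+ + W- = 45 should equal n(n+1)/2 = 45.)
Step 4: Test statistic W = min(W+, W-) = 16.
Step 5: Ties in |d|, so use the tie-corrected normal approximation.
        E[W] = n(n+1)/4 = 9*10/4 = 22.5.
        Tie groups: |d|=3 (t=4), |d|=5 (t=2); sum(t^3 - t) = 66.
        Var[W] = n(n+1)(2n+1)/24 - sum(t^3-t)/48 = 1710/24 - 66/48 = 69.875.
        z = (W - E[W]) / sqrt(Var[W]) = (16 - 22.5) / 8.3591 = -0.7776.
        Two-sided p = 2*Phi(z) = 0.436809.
Step 6: alpha = 0.05. fail to reject H0.

W+ = 29, W- = 16, W = min = 16, p = 0.436809, fail to reject H0.


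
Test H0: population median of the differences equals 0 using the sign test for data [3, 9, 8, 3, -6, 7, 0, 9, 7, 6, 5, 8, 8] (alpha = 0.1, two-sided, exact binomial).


Step 1: Discard zero differences. Original n = 13; n_eff = number of nonzero differences = 12.
Nonzero differences (with sign): +3, +9, +8, +3, -6, +7, +9, +7, +6, +5, +8, +8
Step 2: Count signs: positive = 11, negative = 1.
Step 3: Under H0: P(positive) = 0.5, so the number of positives S ~ Bin(12, 0.5).
Step 4: Two-sided exact p-value = sum of Bin(12,0.5) probabilities at or below the observed probability = 0.006348.
Step 5: alpha = 0.1. reject H0.

n_eff = 12, pos = 11, neg = 1, p = 0.006348, reject H0.


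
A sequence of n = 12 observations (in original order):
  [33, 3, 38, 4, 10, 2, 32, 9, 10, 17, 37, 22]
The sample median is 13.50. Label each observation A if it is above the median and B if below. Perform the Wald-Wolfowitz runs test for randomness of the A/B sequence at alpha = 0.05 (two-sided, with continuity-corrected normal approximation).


Step 1: Compute median = 13.50; label A = above, B = below.
Labels in order: ABABBBABBAAA  (n_A = 6, n_B = 6)
Step 2: Count runs R = 7.
Step 3: Under H0 (random ordering), E[R] = 2*n_A*n_B/(n_A+n_B) + 1 = 2*6*6/12 + 1 = 7.0000.
        Var[R] = 2*n_A*n_B*(2*n_A*n_B - n_A - n_B) / ((n_A+n_B)^2 * (n_A+n_B-1)) = 4320/1584 = 2.7273.
        SD[R] = 1.6514.
Step 4: R = E[R], so z = 0 with no continuity correction.
Step 5: Two-sided p-value via normal approximation = 2*(1 - Phi(|z|)) = 1.000000.
Step 6: alpha = 0.05. fail to reject H0.

R = 7, z = 0.0000, p = 1.000000, fail to reject H0.


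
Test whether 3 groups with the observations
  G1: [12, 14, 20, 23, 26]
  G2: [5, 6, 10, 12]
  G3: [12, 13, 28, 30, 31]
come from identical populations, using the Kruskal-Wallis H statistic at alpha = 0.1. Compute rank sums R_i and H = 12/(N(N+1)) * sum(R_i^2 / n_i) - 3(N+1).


Step 1: Combine all N = 14 observations and assign midranks.
sorted (value, group, rank): (5,G2,1), (6,G2,2), (10,G2,3), (12,G1,5), (12,G2,5), (12,G3,5), (13,G3,7), (14,G1,8), (20,G1,9), (23,G1,10), (26,G1,11), (28,G3,12), (30,G3,13), (31,G3,14)
Step 2: Sum ranks within each group.
R_1 = 43 (n_1 = 5)
R_2 = 11 (n_2 = 4)
R_3 = 51 (n_3 = 5)
Step 3: H = 12/(N(N+1)) * sum(R_i^2/n_i) - 3(N+1)
     = 12/(14*15) * (43^2/5 + 11^2/4 + 51^2/5) - 3*15
     = 0.057143 * 920.25 - 45
     = 7.585714.
Step 4: Ties present; correction factor C = 1 - 24/(14^3 - 14) = 0.991209. Corrected H = 7.585714 / 0.991209 = 7.652993.
Step 5: Under H0, H ~ chi^2(2); p-value = 0.021786.
Step 6: alpha = 0.1. reject H0.

H = 7.6530, df = 2, p = 0.021786, reject H0.


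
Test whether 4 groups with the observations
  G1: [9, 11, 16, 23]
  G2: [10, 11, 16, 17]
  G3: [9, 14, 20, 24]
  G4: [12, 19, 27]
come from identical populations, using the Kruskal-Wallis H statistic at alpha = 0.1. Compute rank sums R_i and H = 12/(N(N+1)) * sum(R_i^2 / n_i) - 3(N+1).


Step 1: Combine all N = 15 observations and assign midranks.
sorted (value, group, rank): (9,G1,1.5), (9,G3,1.5), (10,G2,3), (11,G1,4.5), (11,G2,4.5), (12,G4,6), (14,G3,7), (16,G1,8.5), (16,G2,8.5), (17,G2,10), (19,G4,11), (20,G3,12), (23,G1,13), (24,G3,14), (27,G4,15)
Step 2: Sum ranks within each group.
R_1 = 27.5 (n_1 = 4)
R_2 = 26 (n_2 = 4)
R_3 = 34.5 (n_3 = 4)
R_4 = 32 (n_4 = 3)
Step 3: H = 12/(N(N+1)) * sum(R_i^2/n_i) - 3(N+1)
     = 12/(15*16) * (27.5^2/4 + 26^2/4 + 34.5^2/4 + 32^2/3) - 3*16
     = 0.050000 * 996.958 - 48
     = 1.847917.
Step 4: Ties present; correction factor C = 1 - 18/(15^3 - 15) = 0.994643. Corrected H = 1.847917 / 0.994643 = 1.857870.
Step 5: Under H0, H ~ chi^2(3); p-value = 0.602424.
Step 6: alpha = 0.1. fail to reject H0.

H = 1.8579, df = 3, p = 0.602424, fail to reject H0.


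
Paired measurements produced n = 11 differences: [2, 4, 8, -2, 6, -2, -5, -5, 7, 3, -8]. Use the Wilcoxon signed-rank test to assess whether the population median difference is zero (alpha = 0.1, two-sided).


Step 1: Drop any zero differences (none here) and take |d_i|.
|d| = [2, 4, 8, 2, 6, 2, 5, 5, 7, 3, 8]
Step 2: Midrank |d_i| (ties get averaged ranks).
ranks: |2|->2, |4|->5, |8|->10.5, |2|->2, |6|->8, |2|->2, |5|->6.5, |5|->6.5, |7|->9, |3|->4, |8|->10.5
Step 3: Attach original signs; sum ranks with positive sign and with negative sign.
W+ = 2 + 5 + 10.5 + 8 + 9 + 4 = 38.5
W- = 2 + 2 + 6.5 + 6.5 + 10.5 = 27.5
(Check: W+ + W- = 66 should equal n(n+1)/2 = 66.)
Step 4: Test statistic W = min(W+, W-) = 27.5.
Step 5: Ties in |d|, so use the tie-corrected normal approximation.
        E[W] = n(n+1)/4 = 11*12/4 = 33.
        Tie groups: |d|=2 (t=3), |d|=5 (t=2), |d|=8 (t=2); sum(t^3 - t) = 36.
        Var[W] = n(n+1)(2n+1)/24 - sum(t^3-t)/48 = 3036/24 - 36/48 = 125.75.
        z = (W - E[W]) / sqrt(Var[W]) = (27.5 - 33) / 11.2138 = -0.4905.
        Two-sided p = 2*Phi(z) = 0.623804.
Step 6: alpha = 0.1. fail to reject H0.

W+ = 38.5, W- = 27.5, W = min = 27.5, p = 0.623804, fail to reject H0.


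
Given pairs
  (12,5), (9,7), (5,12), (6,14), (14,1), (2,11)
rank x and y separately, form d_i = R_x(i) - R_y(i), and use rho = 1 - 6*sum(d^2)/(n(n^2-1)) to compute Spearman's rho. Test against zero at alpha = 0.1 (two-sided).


Step 1: Rank x and y separately (midranks; no ties here).
rank(x): 12->5, 9->4, 5->2, 6->3, 14->6, 2->1
rank(y): 5->2, 7->3, 12->5, 14->6, 1->1, 11->4
Step 2: d_i = R_x(i) - R_y(i); compute d_i^2.
  (5-2)^2=9, (4-3)^2=1, (2-5)^2=9, (3-6)^2=9, (6-1)^2=25, (1-4)^2=9
sum(d^2) = 62.
Step 3: rho = 1 - 6*62 / (6*(6^2 - 1)) = 1 - 372/210 = -0.771429.
Step 4: Under H0, t = rho * sqrt((n-2)/(1-rho^2)) = -2.4247 ~ t(4).
Step 5: Two-sided p-value from the t-distribution with 4 df = 0.072397.
Step 6: alpha = 0.1. reject H0.

rho = -0.7714, p = 0.072397, reject H0 at alpha = 0.1.


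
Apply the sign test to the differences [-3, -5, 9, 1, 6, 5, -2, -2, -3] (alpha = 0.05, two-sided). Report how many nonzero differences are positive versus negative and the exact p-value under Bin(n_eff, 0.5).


Step 1: Discard zero differences. Original n = 9; n_eff = number of nonzero differences = 9.
Nonzero differences (with sign): -3, -5, +9, +1, +6, +5, -2, -2, -3
Step 2: Count signs: positive = 4, negative = 5.
Step 3: Under H0: P(positive) = 0.5, so the number of positives S ~ Bin(9, 0.5).
Step 4: Two-sided exact p-value = sum of Bin(9,0.5) probabilities at or below the observed probability = 1.000000.
Step 5: alpha = 0.05. fail to reject H0.

n_eff = 9, pos = 4, neg = 5, p = 1.000000, fail to reject H0.


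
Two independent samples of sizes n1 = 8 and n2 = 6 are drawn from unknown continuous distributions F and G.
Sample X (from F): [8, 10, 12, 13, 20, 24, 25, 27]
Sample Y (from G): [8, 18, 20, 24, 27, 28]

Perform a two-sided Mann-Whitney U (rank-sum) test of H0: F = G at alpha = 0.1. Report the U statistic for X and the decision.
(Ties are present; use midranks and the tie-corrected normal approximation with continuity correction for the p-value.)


Step 1: Combine and sort all 14 observations; assign midranks.
sorted (value, group): (8,X), (8,Y), (10,X), (12,X), (13,X), (18,Y), (20,X), (20,Y), (24,X), (24,Y), (25,X), (27,X), (27,Y), (28,Y)
ranks: 8->1.5, 8->1.5, 10->3, 12->4, 13->5, 18->6, 20->7.5, 20->7.5, 24->9.5, 24->9.5, 25->11, 27->12.5, 27->12.5, 28->14
Step 2: Rank sum for X: R1 = 1.5 + 3 + 4 + 5 + 7.5 + 9.5 + 11 + 12.5 = 54.
Step 3: U_X = R1 - n1(n1+1)/2 = 54 - 8*9/2 = 54 - 36 = 18.
       U_Y = n1*n2 - U_X = 48 - 18 = 30.
Step 4: Ties are present, so use the tie-corrected normal approximation (with continuity correction) for the p-value.
Step 5: p-value = 0.475729; compare to alpha = 0.1. fail to reject H0.

U_X = 18, p = 0.475729, fail to reject H0 at alpha = 0.1.


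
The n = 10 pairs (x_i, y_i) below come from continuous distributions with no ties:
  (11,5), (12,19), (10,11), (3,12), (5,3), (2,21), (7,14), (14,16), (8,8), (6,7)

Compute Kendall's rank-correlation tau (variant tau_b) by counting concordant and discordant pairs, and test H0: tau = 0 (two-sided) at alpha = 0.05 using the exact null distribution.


Step 1: Enumerate the 45 unordered pairs (i,j) with i<j and classify each by sign(x_j-x_i) * sign(y_j-y_i).
  (1,2):dx=+1,dy=+14->C; (1,3):dx=-1,dy=+6->D; (1,4):dx=-8,dy=+7->D; (1,5):dx=-6,dy=-2->C
  (1,6):dx=-9,dy=+16->D; (1,7):dx=-4,dy=+9->D; (1,8):dx=+3,dy=+11->C; (1,9):dx=-3,dy=+3->D
  (1,10):dx=-5,dy=+2->D; (2,3):dx=-2,dy=-8->C; (2,4):dx=-9,dy=-7->C; (2,5):dx=-7,dy=-16->C
  (2,6):dx=-10,dy=+2->D; (2,7):dx=-5,dy=-5->C; (2,8):dx=+2,dy=-3->D; (2,9):dx=-4,dy=-11->C
  (2,10):dx=-6,dy=-12->C; (3,4):dx=-7,dy=+1->D; (3,5):dx=-5,dy=-8->C; (3,6):dx=-8,dy=+10->D
  (3,7):dx=-3,dy=+3->D; (3,8):dx=+4,dy=+5->C; (3,9):dx=-2,dy=-3->C; (3,10):dx=-4,dy=-4->C
  (4,5):dx=+2,dy=-9->D; (4,6):dx=-1,dy=+9->D; (4,7):dx=+4,dy=+2->C; (4,8):dx=+11,dy=+4->C
  (4,9):dx=+5,dy=-4->D; (4,10):dx=+3,dy=-5->D; (5,6):dx=-3,dy=+18->D; (5,7):dx=+2,dy=+11->C
  (5,8):dx=+9,dy=+13->C; (5,9):dx=+3,dy=+5->C; (5,10):dx=+1,dy=+4->C; (6,7):dx=+5,dy=-7->D
  (6,8):dx=+12,dy=-5->D; (6,9):dx=+6,dy=-13->D; (6,10):dx=+4,dy=-14->D; (7,8):dx=+7,dy=+2->C
  (7,9):dx=+1,dy=-6->D; (7,10):dx=-1,dy=-7->C; (8,9):dx=-6,dy=-8->C; (8,10):dx=-8,dy=-9->C
  (9,10):dx=-2,dy=-1->C
Step 2: C = 24, D = 21, total pairs = 45.
Step 3: tau = (C - D)/(n(n-1)/2) = (24 - 21)/45 = 0.066667.
Step 4: Exact two-sided p-value (enumerate n! = 3628800 permutations of y under H0): p = 0.861801.
Step 5: alpha = 0.05. fail to reject H0.

tau_b = 0.0667 (C=24, D=21), p = 0.861801, fail to reject H0.


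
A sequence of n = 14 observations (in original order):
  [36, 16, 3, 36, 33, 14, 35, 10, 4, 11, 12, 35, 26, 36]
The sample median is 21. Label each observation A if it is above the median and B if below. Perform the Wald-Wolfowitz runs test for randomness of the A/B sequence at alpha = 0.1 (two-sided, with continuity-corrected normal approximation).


Step 1: Compute median = 21; label A = above, B = below.
Labels in order: ABBAABABBBBAAA  (n_A = 7, n_B = 7)
Step 2: Count runs R = 7.
Step 3: Under H0 (random ordering), E[R] = 2*n_A*n_B/(n_A+n_B) + 1 = 2*7*7/14 + 1 = 8.0000.
        Var[R] = 2*n_A*n_B*(2*n_A*n_B - n_A - n_B) / ((n_A+n_B)^2 * (n_A+n_B-1)) = 8232/2548 = 3.2308.
        SD[R] = 1.7974.
Step 4: Continuity-corrected z = (R + 0.5 - E[R]) / SD[R] = (7 + 0.5 - 8.0000) / 1.7974 = -0.2782.
Step 5: Two-sided p-value via normal approximation = 2*(1 - Phi(|z|)) = 0.780879.
Step 6: alpha = 0.1. fail to reject H0.

R = 7, z = -0.2782, p = 0.780879, fail to reject H0.


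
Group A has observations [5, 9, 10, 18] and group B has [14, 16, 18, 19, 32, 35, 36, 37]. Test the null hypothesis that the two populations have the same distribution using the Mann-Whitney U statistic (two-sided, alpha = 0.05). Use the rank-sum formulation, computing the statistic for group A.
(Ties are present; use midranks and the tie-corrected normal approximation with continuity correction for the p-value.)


Step 1: Combine and sort all 12 observations; assign midranks.
sorted (value, group): (5,X), (9,X), (10,X), (14,Y), (16,Y), (18,X), (18,Y), (19,Y), (32,Y), (35,Y), (36,Y), (37,Y)
ranks: 5->1, 9->2, 10->3, 14->4, 16->5, 18->6.5, 18->6.5, 19->8, 32->9, 35->10, 36->11, 37->12
Step 2: Rank sum for X: R1 = 1 + 2 + 3 + 6.5 = 12.5.
Step 3: U_X = R1 - n1(n1+1)/2 = 12.5 - 4*5/2 = 12.5 - 10 = 2.5.
       U_Y = n1*n2 - U_X = 32 - 2.5 = 29.5.
Step 4: Ties are present, so use the tie-corrected normal approximation (with continuity correction) for the p-value.
Step 5: p-value = 0.026980; compare to alpha = 0.05. reject H0.

U_X = 2.5, p = 0.026980, reject H0 at alpha = 0.05.


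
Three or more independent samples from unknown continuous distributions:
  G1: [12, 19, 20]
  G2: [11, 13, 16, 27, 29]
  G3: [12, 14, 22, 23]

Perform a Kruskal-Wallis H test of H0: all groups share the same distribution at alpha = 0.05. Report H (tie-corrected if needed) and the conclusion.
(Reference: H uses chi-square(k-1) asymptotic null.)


Step 1: Combine all N = 12 observations and assign midranks.
sorted (value, group, rank): (11,G2,1), (12,G1,2.5), (12,G3,2.5), (13,G2,4), (14,G3,5), (16,G2,6), (19,G1,7), (20,G1,8), (22,G3,9), (23,G3,10), (27,G2,11), (29,G2,12)
Step 2: Sum ranks within each group.
R_1 = 17.5 (n_1 = 3)
R_2 = 34 (n_2 = 5)
R_3 = 26.5 (n_3 = 4)
Step 3: H = 12/(N(N+1)) * sum(R_i^2/n_i) - 3(N+1)
     = 12/(12*13) * (17.5^2/3 + 34^2/5 + 26.5^2/4) - 3*13
     = 0.076923 * 508.846 - 39
     = 0.141987.
Step 4: Ties present; correction factor C = 1 - 6/(12^3 - 12) = 0.996503. Corrected H = 0.141987 / 0.996503 = 0.142485.
Step 5: Under H0, H ~ chi^2(2); p-value = 0.931236.
Step 6: alpha = 0.05. fail to reject H0.

H = 0.1425, df = 2, p = 0.931236, fail to reject H0.


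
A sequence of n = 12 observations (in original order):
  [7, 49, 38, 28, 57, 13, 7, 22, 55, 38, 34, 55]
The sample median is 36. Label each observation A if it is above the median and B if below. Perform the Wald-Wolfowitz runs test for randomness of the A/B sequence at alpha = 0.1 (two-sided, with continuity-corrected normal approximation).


Step 1: Compute median = 36; label A = above, B = below.
Labels in order: BAABABBBAABA  (n_A = 6, n_B = 6)
Step 2: Count runs R = 8.
Step 3: Under H0 (random ordering), E[R] = 2*n_A*n_B/(n_A+n_B) + 1 = 2*6*6/12 + 1 = 7.0000.
        Var[R] = 2*n_A*n_B*(2*n_A*n_B - n_A - n_B) / ((n_A+n_B)^2 * (n_A+n_B-1)) = 4320/1584 = 2.7273.
        SD[R] = 1.6514.
Step 4: Continuity-corrected z = (R - 0.5 - E[R]) / SD[R] = (8 - 0.5 - 7.0000) / 1.6514 = 0.3028.
Step 5: Two-sided p-value via normal approximation = 2*(1 - Phi(|z|)) = 0.762069.
Step 6: alpha = 0.1. fail to reject H0.

R = 8, z = 0.3028, p = 0.762069, fail to reject H0.


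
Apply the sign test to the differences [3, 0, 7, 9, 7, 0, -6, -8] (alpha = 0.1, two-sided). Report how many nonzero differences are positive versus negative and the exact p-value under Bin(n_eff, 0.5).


Step 1: Discard zero differences. Original n = 8; n_eff = number of nonzero differences = 6.
Nonzero differences (with sign): +3, +7, +9, +7, -6, -8
Step 2: Count signs: positive = 4, negative = 2.
Step 3: Under H0: P(positive) = 0.5, so the number of positives S ~ Bin(6, 0.5).
Step 4: Two-sided exact p-value = sum of Bin(6,0.5) probabilities at or below the observed probability = 0.687500.
Step 5: alpha = 0.1. fail to reject H0.

n_eff = 6, pos = 4, neg = 2, p = 0.687500, fail to reject H0.


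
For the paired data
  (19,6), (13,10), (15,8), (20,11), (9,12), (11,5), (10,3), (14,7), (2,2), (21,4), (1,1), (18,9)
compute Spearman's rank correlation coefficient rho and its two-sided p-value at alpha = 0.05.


Step 1: Rank x and y separately (midranks; no ties here).
rank(x): 19->10, 13->6, 15->8, 20->11, 9->3, 11->5, 10->4, 14->7, 2->2, 21->12, 1->1, 18->9
rank(y): 6->6, 10->10, 8->8, 11->11, 12->12, 5->5, 3->3, 7->7, 2->2, 4->4, 1->1, 9->9
Step 2: d_i = R_x(i) - R_y(i); compute d_i^2.
  (10-6)^2=16, (6-10)^2=16, (8-8)^2=0, (11-11)^2=0, (3-12)^2=81, (5-5)^2=0, (4-3)^2=1, (7-7)^2=0, (2-2)^2=0, (12-4)^2=64, (1-1)^2=0, (9-9)^2=0
sum(d^2) = 178.
Step 3: rho = 1 - 6*178 / (12*(12^2 - 1)) = 1 - 1068/1716 = 0.377622.
Step 4: Under H0, t = rho * sqrt((n-2)/(1-rho^2)) = 1.2896 ~ t(10).
Step 5: Two-sided p-value from the t-distribution with 10 df = 0.226206.
Step 6: alpha = 0.05. fail to reject H0.

rho = 0.3776, p = 0.226206, fail to reject H0 at alpha = 0.05.


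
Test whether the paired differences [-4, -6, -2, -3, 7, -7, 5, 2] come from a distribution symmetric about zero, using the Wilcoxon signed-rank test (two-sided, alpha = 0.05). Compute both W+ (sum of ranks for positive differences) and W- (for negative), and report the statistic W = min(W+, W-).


Step 1: Drop any zero differences (none here) and take |d_i|.
|d| = [4, 6, 2, 3, 7, 7, 5, 2]
Step 2: Midrank |d_i| (ties get averaged ranks).
ranks: |4|->4, |6|->6, |2|->1.5, |3|->3, |7|->7.5, |7|->7.5, |5|->5, |2|->1.5
Step 3: Attach original signs; sum ranks with positive sign and with negative sign.
W+ = 7.5 + 5 + 1.5 = 14
W- = 4 + 6 + 1.5 + 3 + 7.5 = 22
(Check: W+ + W- = 36 should equal n(n+1)/2 = 36.)
Step 4: Test statistic W = min(W+, W-) = 14.
Step 5: Ties in |d|, so use the tie-corrected normal approximation.
        E[W] = n(n+1)/4 = 8*9/4 = 18.
        Tie groups: |d|=2 (t=2), |d|=7 (t=2); sum(t^3 - t) = 12.
        Var[W] = n(n+1)(2n+1)/24 - sum(t^3-t)/48 = 1224/24 - 12/48 = 50.75.
        z = (W - E[W]) / sqrt(Var[W]) = (14 - 18) / 7.1239 = -0.5615.
        Two-sided p = 2*Phi(z) = 0.574464.
Step 6: alpha = 0.05. fail to reject H0.

W+ = 14, W- = 22, W = min = 14, p = 0.574464, fail to reject H0.


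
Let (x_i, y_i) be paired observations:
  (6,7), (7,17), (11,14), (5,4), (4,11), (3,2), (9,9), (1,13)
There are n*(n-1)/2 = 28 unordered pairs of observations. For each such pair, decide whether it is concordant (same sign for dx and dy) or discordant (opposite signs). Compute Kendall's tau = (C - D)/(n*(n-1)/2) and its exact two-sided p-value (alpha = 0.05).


Step 1: Enumerate the 28 unordered pairs (i,j) with i<j and classify each by sign(x_j-x_i) * sign(y_j-y_i).
  (1,2):dx=+1,dy=+10->C; (1,3):dx=+5,dy=+7->C; (1,4):dx=-1,dy=-3->C; (1,5):dx=-2,dy=+4->D
  (1,6):dx=-3,dy=-5->C; (1,7):dx=+3,dy=+2->C; (1,8):dx=-5,dy=+6->D; (2,3):dx=+4,dy=-3->D
  (2,4):dx=-2,dy=-13->C; (2,5):dx=-3,dy=-6->C; (2,6):dx=-4,dy=-15->C; (2,7):dx=+2,dy=-8->D
  (2,8):dx=-6,dy=-4->C; (3,4):dx=-6,dy=-10->C; (3,5):dx=-7,dy=-3->C; (3,6):dx=-8,dy=-12->C
  (3,7):dx=-2,dy=-5->C; (3,8):dx=-10,dy=-1->C; (4,5):dx=-1,dy=+7->D; (4,6):dx=-2,dy=-2->C
  (4,7):dx=+4,dy=+5->C; (4,8):dx=-4,dy=+9->D; (5,6):dx=-1,dy=-9->C; (5,7):dx=+5,dy=-2->D
  (5,8):dx=-3,dy=+2->D; (6,7):dx=+6,dy=+7->C; (6,8):dx=-2,dy=+11->D; (7,8):dx=-8,dy=+4->D
Step 2: C = 18, D = 10, total pairs = 28.
Step 3: tau = (C - D)/(n(n-1)/2) = (18 - 10)/28 = 0.285714.
Step 4: Exact two-sided p-value (enumerate n! = 40320 permutations of y under H0): p = 0.398760.
Step 5: alpha = 0.05. fail to reject H0.

tau_b = 0.2857 (C=18, D=10), p = 0.398760, fail to reject H0.


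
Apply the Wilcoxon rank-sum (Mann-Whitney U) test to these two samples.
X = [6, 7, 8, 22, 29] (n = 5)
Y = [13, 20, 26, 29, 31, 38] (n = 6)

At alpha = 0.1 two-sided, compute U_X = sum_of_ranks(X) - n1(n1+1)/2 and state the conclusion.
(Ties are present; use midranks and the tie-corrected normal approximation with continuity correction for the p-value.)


Step 1: Combine and sort all 11 observations; assign midranks.
sorted (value, group): (6,X), (7,X), (8,X), (13,Y), (20,Y), (22,X), (26,Y), (29,X), (29,Y), (31,Y), (38,Y)
ranks: 6->1, 7->2, 8->3, 13->4, 20->5, 22->6, 26->7, 29->8.5, 29->8.5, 31->10, 38->11
Step 2: Rank sum for X: R1 = 1 + 2 + 3 + 6 + 8.5 = 20.5.
Step 3: U_X = R1 - n1(n1+1)/2 = 20.5 - 5*6/2 = 20.5 - 15 = 5.5.
       U_Y = n1*n2 - U_X = 30 - 5.5 = 24.5.
Step 4: Ties are present, so use the tie-corrected normal approximation (with continuity correction) for the p-value.
Step 5: p-value = 0.099576; compare to alpha = 0.1. reject H0.

U_X = 5.5, p = 0.099576, reject H0 at alpha = 0.1.


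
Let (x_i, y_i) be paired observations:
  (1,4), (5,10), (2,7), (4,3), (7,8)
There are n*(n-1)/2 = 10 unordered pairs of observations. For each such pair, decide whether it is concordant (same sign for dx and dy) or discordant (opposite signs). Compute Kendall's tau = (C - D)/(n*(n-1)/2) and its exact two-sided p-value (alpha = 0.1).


Step 1: Enumerate the 10 unordered pairs (i,j) with i<j and classify each by sign(x_j-x_i) * sign(y_j-y_i).
  (1,2):dx=+4,dy=+6->C; (1,3):dx=+1,dy=+3->C; (1,4):dx=+3,dy=-1->D; (1,5):dx=+6,dy=+4->C
  (2,3):dx=-3,dy=-3->C; (2,4):dx=-1,dy=-7->C; (2,5):dx=+2,dy=-2->D; (3,4):dx=+2,dy=-4->D
  (3,5):dx=+5,dy=+1->C; (4,5):dx=+3,dy=+5->C
Step 2: C = 7, D = 3, total pairs = 10.
Step 3: tau = (C - D)/(n(n-1)/2) = (7 - 3)/10 = 0.400000.
Step 4: Exact two-sided p-value (enumerate n! = 120 permutations of y under H0): p = 0.483333.
Step 5: alpha = 0.1. fail to reject H0.

tau_b = 0.4000 (C=7, D=3), p = 0.483333, fail to reject H0.


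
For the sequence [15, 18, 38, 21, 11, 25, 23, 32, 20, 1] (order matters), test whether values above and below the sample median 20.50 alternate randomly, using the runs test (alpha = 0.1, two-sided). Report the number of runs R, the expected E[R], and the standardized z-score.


Step 1: Compute median = 20.50; label A = above, B = below.
Labels in order: BBAABAAABB  (n_A = 5, n_B = 5)
Step 2: Count runs R = 5.
Step 3: Under H0 (random ordering), E[R] = 2*n_A*n_B/(n_A+n_B) + 1 = 2*5*5/10 + 1 = 6.0000.
        Var[R] = 2*n_A*n_B*(2*n_A*n_B - n_A - n_B) / ((n_A+n_B)^2 * (n_A+n_B-1)) = 2000/900 = 2.2222.
        SD[R] = 1.4907.
Step 4: Continuity-corrected z = (R + 0.5 - E[R]) / SD[R] = (5 + 0.5 - 6.0000) / 1.4907 = -0.3354.
Step 5: Two-sided p-value via normal approximation = 2*(1 - Phi(|z|)) = 0.737316.
Step 6: alpha = 0.1. fail to reject H0.

R = 5, z = -0.3354, p = 0.737316, fail to reject H0.


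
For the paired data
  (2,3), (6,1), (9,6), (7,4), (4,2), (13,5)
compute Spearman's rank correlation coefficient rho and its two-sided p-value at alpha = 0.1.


Step 1: Rank x and y separately (midranks; no ties here).
rank(x): 2->1, 6->3, 9->5, 7->4, 4->2, 13->6
rank(y): 3->3, 1->1, 6->6, 4->4, 2->2, 5->5
Step 2: d_i = R_x(i) - R_y(i); compute d_i^2.
  (1-3)^2=4, (3-1)^2=4, (5-6)^2=1, (4-4)^2=0, (2-2)^2=0, (6-5)^2=1
sum(d^2) = 10.
Step 3: rho = 1 - 6*10 / (6*(6^2 - 1)) = 1 - 60/210 = 0.714286.
Step 4: Under H0, t = rho * sqrt((n-2)/(1-rho^2)) = 2.0412 ~ t(4).
Step 5: Two-sided p-value from the t-distribution with 4 df = 0.110787.
Step 6: alpha = 0.1. fail to reject H0.

rho = 0.7143, p = 0.110787, fail to reject H0 at alpha = 0.1.


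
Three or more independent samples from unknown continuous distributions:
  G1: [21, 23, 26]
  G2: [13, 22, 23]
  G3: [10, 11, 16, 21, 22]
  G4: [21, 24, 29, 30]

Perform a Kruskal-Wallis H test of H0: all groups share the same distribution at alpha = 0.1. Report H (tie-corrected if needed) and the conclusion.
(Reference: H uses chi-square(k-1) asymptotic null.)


Step 1: Combine all N = 15 observations and assign midranks.
sorted (value, group, rank): (10,G3,1), (11,G3,2), (13,G2,3), (16,G3,4), (21,G1,6), (21,G3,6), (21,G4,6), (22,G2,8.5), (22,G3,8.5), (23,G1,10.5), (23,G2,10.5), (24,G4,12), (26,G1,13), (29,G4,14), (30,G4,15)
Step 2: Sum ranks within each group.
R_1 = 29.5 (n_1 = 3)
R_2 = 22 (n_2 = 3)
R_3 = 21.5 (n_3 = 5)
R_4 = 47 (n_4 = 4)
Step 3: H = 12/(N(N+1)) * sum(R_i^2/n_i) - 3(N+1)
     = 12/(15*16) * (29.5^2/3 + 22^2/3 + 21.5^2/5 + 47^2/4) - 3*16
     = 0.050000 * 1096.12 - 48
     = 6.805833.
Step 4: Ties present; correction factor C = 1 - 36/(15^3 - 15) = 0.989286. Corrected H = 6.805833 / 0.989286 = 6.879543.
Step 5: Under H0, H ~ chi^2(3); p-value = 0.075838.
Step 6: alpha = 0.1. reject H0.

H = 6.8795, df = 3, p = 0.075838, reject H0.


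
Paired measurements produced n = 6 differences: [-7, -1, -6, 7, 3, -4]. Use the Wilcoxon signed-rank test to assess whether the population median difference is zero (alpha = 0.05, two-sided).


Step 1: Drop any zero differences (none here) and take |d_i|.
|d| = [7, 1, 6, 7, 3, 4]
Step 2: Midrank |d_i| (ties get averaged ranks).
ranks: |7|->5.5, |1|->1, |6|->4, |7|->5.5, |3|->2, |4|->3
Step 3: Attach original signs; sum ranks with positive sign and with negative sign.
W+ = 5.5 + 2 = 7.5
W- = 5.5 + 1 + 4 + 3 = 13.5
(Check: W+ + W- = 21 should equal n(n+1)/2 = 21.)
Step 4: Test statistic W = min(W+, W-) = 7.5.
Step 5: Ties in |d|, so use the tie-corrected normal approximation.
        E[W] = n(n+1)/4 = 6*7/4 = 10.5.
        Tie groups: |d|=7 (t=2); sum(t^3 - t) = 6.
        Var[W] = n(n+1)(2n+1)/24 - sum(t^3-t)/48 = 546/24 - 6/48 = 22.625.
        z = (W - E[W]) / sqrt(Var[W]) = (7.5 - 10.5) / 4.7566 = -0.6307.
        Two-sided p = 2*Phi(z) = 0.528233.
Step 6: alpha = 0.05. fail to reject H0.

W+ = 7.5, W- = 13.5, W = min = 7.5, p = 0.528233, fail to reject H0.
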